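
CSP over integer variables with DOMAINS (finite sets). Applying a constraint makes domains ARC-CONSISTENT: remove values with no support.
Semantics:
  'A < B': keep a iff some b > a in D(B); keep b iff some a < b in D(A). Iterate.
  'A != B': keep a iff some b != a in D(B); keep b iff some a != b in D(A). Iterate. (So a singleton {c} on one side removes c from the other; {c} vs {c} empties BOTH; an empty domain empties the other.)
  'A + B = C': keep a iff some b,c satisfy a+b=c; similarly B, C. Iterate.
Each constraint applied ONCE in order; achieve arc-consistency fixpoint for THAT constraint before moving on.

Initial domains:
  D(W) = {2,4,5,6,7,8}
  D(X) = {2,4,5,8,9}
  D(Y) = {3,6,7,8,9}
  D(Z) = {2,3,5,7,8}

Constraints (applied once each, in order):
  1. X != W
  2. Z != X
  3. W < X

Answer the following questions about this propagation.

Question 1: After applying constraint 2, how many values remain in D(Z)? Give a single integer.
Constraint 1 (X != W) on D(X)={2,4,5,8,9} D(W)={2,4,5,6,7,8}: no change
Constraint 2 (Z != X) on D(Z)={2,3,5,7,8} D(X)={2,4,5,8,9}: no change
So after constraint 2: D(Z)={2,3,5,7,8}, size = 5

Answer: 5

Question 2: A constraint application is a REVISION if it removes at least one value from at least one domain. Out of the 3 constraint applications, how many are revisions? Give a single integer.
Answer: 1

Derivation:
Constraint 1 (X != W) on D(X)={2,4,5,8,9} D(W)={2,4,5,6,7,8}: no change => not a revision
Constraint 2 (Z != X) on D(Z)={2,3,5,7,8} D(X)={2,4,5,8,9}: no change => not a revision
Constraint 3 (W < X) on D(W)={2,4,5,6,7,8} D(X)={2,4,5,8,9}: X {2,4,5,8,9}->{4,5,8,9} => REVISION
Total revisions = 1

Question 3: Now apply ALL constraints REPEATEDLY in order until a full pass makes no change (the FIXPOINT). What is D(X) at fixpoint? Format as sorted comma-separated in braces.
Answer: {4,5,8,9}

Derivation:
pass 0 (initial): D(X)={2,4,5,8,9}
pass 1: X {2,4,5,8,9}->{4,5,8,9}
pass 2: no change
Fixpoint after 2 passes: D(X) = {4,5,8,9}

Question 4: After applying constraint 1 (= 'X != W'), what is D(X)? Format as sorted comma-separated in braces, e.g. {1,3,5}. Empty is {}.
Constraint 1 (X != W) on D(X)={2,4,5,8,9} D(W)={2,4,5,6,7,8}: no change
So after constraint 1: D(X) = {2,4,5,8,9}

Answer: {2,4,5,8,9}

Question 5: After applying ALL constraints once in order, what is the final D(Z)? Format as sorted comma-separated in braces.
Answer: {2,3,5,7,8}

Derivation:
Constraint 1 (X != W) on D(X)={2,4,5,8,9} D(W)={2,4,5,6,7,8}: no change
Constraint 2 (Z != X) on D(Z)={2,3,5,7,8} D(X)={2,4,5,8,9}: no change
Constraint 3 (W < X) on D(W)={2,4,5,6,7,8} D(X)={2,4,5,8,9}: X {2,4,5,8,9}->{4,5,8,9}
So after all 3 constraints: D(Z) = {2,3,5,7,8}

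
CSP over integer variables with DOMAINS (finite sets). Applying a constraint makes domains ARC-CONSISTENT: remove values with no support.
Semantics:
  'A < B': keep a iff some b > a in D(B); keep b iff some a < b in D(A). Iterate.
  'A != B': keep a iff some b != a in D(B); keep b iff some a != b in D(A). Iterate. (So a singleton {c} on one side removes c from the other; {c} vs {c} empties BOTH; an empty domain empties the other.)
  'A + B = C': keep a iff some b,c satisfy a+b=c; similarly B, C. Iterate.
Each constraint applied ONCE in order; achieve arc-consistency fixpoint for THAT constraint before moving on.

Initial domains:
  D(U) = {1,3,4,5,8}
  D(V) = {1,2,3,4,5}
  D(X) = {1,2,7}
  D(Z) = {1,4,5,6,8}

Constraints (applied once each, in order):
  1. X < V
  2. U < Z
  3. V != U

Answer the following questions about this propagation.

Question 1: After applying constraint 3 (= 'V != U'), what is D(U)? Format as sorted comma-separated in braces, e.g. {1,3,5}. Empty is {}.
Answer: {1,3,4,5}

Derivation:
Constraint 1 (X < V) on D(X)={1,2,7} D(V)={1,2,3,4,5}: X {1,2,7}->{1,2}; V {1,2,3,4,5}->{2,3,4,5}
Constraint 2 (U < Z) on D(U)={1,3,4,5,8} D(Z)={1,4,5,6,8}: U {1,3,4,5,8}->{1,3,4,5}; Z {1,4,5,6,8}->{4,5,6,8}
Constraint 3 (V != U) on D(V)={2,3,4,5} D(U)={1,3,4,5}: no change
So after constraint 3: D(U) = {1,3,4,5}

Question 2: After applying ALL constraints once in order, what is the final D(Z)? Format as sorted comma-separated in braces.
Answer: {4,5,6,8}

Derivation:
Constraint 1 (X < V) on D(X)={1,2,7} D(V)={1,2,3,4,5}: X {1,2,7}->{1,2}; V {1,2,3,4,5}->{2,3,4,5}
Constraint 2 (U < Z) on D(U)={1,3,4,5,8} D(Z)={1,4,5,6,8}: U {1,3,4,5,8}->{1,3,4,5}; Z {1,4,5,6,8}->{4,5,6,8}
Constraint 3 (V != U) on D(V)={2,3,4,5} D(U)={1,3,4,5}: no change
So after all 3 constraints: D(Z) = {4,5,6,8}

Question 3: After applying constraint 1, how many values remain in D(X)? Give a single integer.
Constraint 1 (X < V) on D(X)={1,2,7} D(V)={1,2,3,4,5}: X {1,2,7}->{1,2}; V {1,2,3,4,5}->{2,3,4,5}
So after constraint 1: D(X)={1,2}, size = 2

Answer: 2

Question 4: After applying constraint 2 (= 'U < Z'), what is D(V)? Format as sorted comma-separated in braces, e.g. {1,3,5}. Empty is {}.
Answer: {2,3,4,5}

Derivation:
Constraint 1 (X < V) on D(X)={1,2,7} D(V)={1,2,3,4,5}: X {1,2,7}->{1,2}; V {1,2,3,4,5}->{2,3,4,5}
Constraint 2 (U < Z) on D(U)={1,3,4,5,8} D(Z)={1,4,5,6,8}: U {1,3,4,5,8}->{1,3,4,5}; Z {1,4,5,6,8}->{4,5,6,8}
So after constraint 2: D(V) = {2,3,4,5}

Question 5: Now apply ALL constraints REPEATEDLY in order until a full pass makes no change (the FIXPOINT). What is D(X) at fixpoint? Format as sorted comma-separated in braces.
Answer: {1,2}

Derivation:
pass 0 (initial): D(X)={1,2,7}
pass 1: U {1,3,4,5,8}->{1,3,4,5}; V {1,2,3,4,5}->{2,3,4,5}; X {1,2,7}->{1,2}; Z {1,4,5,6,8}->{4,5,6,8}
pass 2: no change
Fixpoint after 2 passes: D(X) = {1,2}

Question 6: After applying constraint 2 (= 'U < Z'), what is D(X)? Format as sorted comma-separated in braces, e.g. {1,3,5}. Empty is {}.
Answer: {1,2}

Derivation:
Constraint 1 (X < V) on D(X)={1,2,7} D(V)={1,2,3,4,5}: X {1,2,7}->{1,2}; V {1,2,3,4,5}->{2,3,4,5}
Constraint 2 (U < Z) on D(U)={1,3,4,5,8} D(Z)={1,4,5,6,8}: U {1,3,4,5,8}->{1,3,4,5}; Z {1,4,5,6,8}->{4,5,6,8}
So after constraint 2: D(X) = {1,2}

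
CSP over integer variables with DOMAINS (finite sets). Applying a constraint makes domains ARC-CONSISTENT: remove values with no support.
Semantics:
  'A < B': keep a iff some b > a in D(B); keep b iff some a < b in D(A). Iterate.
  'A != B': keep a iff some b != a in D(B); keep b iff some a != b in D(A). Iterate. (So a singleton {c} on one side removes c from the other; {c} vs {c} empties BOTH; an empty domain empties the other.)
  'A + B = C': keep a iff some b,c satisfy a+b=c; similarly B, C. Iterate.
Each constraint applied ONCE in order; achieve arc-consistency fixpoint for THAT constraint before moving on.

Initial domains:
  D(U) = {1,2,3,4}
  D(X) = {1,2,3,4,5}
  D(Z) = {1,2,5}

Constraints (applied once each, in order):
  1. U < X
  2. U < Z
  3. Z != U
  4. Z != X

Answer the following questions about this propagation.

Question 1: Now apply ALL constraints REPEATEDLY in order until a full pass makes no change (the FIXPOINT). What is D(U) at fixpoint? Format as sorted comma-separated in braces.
Answer: {1,2,3,4}

Derivation:
pass 0 (initial): D(U)={1,2,3,4}
pass 1: X {1,2,3,4,5}->{2,3,4,5}; Z {1,2,5}->{2,5}
pass 2: no change
Fixpoint after 2 passes: D(U) = {1,2,3,4}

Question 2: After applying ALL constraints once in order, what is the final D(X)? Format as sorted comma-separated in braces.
Answer: {2,3,4,5}

Derivation:
Constraint 1 (U < X) on D(U)={1,2,3,4} D(X)={1,2,3,4,5}: X {1,2,3,4,5}->{2,3,4,5}
Constraint 2 (U < Z) on D(U)={1,2,3,4} D(Z)={1,2,5}: Z {1,2,5}->{2,5}
Constraint 3 (Z != U) on D(Z)={2,5} D(U)={1,2,3,4}: no change
Constraint 4 (Z != X) on D(Z)={2,5} D(X)={2,3,4,5}: no change
So after all 4 constraints: D(X) = {2,3,4,5}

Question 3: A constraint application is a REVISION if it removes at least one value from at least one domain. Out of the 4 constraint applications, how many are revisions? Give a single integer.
Constraint 1 (U < X) on D(U)={1,2,3,4} D(X)={1,2,3,4,5}: X {1,2,3,4,5}->{2,3,4,5} => REVISION
Constraint 2 (U < Z) on D(U)={1,2,3,4} D(Z)={1,2,5}: Z {1,2,5}->{2,5} => REVISION
Constraint 3 (Z != U) on D(Z)={2,5} D(U)={1,2,3,4}: no change => not a revision
Constraint 4 (Z != X) on D(Z)={2,5} D(X)={2,3,4,5}: no change => not a revision
Total revisions = 2

Answer: 2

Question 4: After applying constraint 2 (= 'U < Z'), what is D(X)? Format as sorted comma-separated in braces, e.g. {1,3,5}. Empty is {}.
Answer: {2,3,4,5}

Derivation:
Constraint 1 (U < X) on D(U)={1,2,3,4} D(X)={1,2,3,4,5}: X {1,2,3,4,5}->{2,3,4,5}
Constraint 2 (U < Z) on D(U)={1,2,3,4} D(Z)={1,2,5}: Z {1,2,5}->{2,5}
So after constraint 2: D(X) = {2,3,4,5}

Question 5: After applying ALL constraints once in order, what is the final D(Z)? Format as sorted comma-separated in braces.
Constraint 1 (U < X) on D(U)={1,2,3,4} D(X)={1,2,3,4,5}: X {1,2,3,4,5}->{2,3,4,5}
Constraint 2 (U < Z) on D(U)={1,2,3,4} D(Z)={1,2,5}: Z {1,2,5}->{2,5}
Constraint 3 (Z != U) on D(Z)={2,5} D(U)={1,2,3,4}: no change
Constraint 4 (Z != X) on D(Z)={2,5} D(X)={2,3,4,5}: no change
So after all 4 constraints: D(Z) = {2,5}

Answer: {2,5}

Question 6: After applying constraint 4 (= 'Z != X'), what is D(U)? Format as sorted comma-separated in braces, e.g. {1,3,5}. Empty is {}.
Answer: {1,2,3,4}

Derivation:
Constraint 1 (U < X) on D(U)={1,2,3,4} D(X)={1,2,3,4,5}: X {1,2,3,4,5}->{2,3,4,5}
Constraint 2 (U < Z) on D(U)={1,2,3,4} D(Z)={1,2,5}: Z {1,2,5}->{2,5}
Constraint 3 (Z != U) on D(Z)={2,5} D(U)={1,2,3,4}: no change
Constraint 4 (Z != X) on D(Z)={2,5} D(X)={2,3,4,5}: no change
So after constraint 4: D(U) = {1,2,3,4}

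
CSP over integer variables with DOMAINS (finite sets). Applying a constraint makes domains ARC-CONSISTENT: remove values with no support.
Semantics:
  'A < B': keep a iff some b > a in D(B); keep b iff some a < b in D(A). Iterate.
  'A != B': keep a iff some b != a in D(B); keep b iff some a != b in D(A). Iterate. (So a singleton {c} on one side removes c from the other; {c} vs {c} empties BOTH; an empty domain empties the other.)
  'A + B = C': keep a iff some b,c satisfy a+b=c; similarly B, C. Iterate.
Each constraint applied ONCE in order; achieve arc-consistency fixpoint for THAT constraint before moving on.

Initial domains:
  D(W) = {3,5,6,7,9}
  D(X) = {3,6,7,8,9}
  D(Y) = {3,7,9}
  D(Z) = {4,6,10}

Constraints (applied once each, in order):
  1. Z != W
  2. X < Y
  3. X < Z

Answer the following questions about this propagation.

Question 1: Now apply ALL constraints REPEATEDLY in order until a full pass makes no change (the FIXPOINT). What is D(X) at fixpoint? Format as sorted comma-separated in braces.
pass 0 (initial): D(X)={3,6,7,8,9}
pass 1: X {3,6,7,8,9}->{3,6,7,8}; Y {3,7,9}->{7,9}
pass 2: no change
Fixpoint after 2 passes: D(X) = {3,6,7,8}

Answer: {3,6,7,8}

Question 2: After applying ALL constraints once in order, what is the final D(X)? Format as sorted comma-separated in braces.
Constraint 1 (Z != W) on D(Z)={4,6,10} D(W)={3,5,6,7,9}: no change
Constraint 2 (X < Y) on D(X)={3,6,7,8,9} D(Y)={3,7,9}: X {3,6,7,8,9}->{3,6,7,8}; Y {3,7,9}->{7,9}
Constraint 3 (X < Z) on D(X)={3,6,7,8} D(Z)={4,6,10}: no change
So after all 3 constraints: D(X) = {3,6,7,8}

Answer: {3,6,7,8}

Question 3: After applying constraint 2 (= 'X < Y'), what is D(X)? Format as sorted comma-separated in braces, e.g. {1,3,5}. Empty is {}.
Answer: {3,6,7,8}

Derivation:
Constraint 1 (Z != W) on D(Z)={4,6,10} D(W)={3,5,6,7,9}: no change
Constraint 2 (X < Y) on D(X)={3,6,7,8,9} D(Y)={3,7,9}: X {3,6,7,8,9}->{3,6,7,8}; Y {3,7,9}->{7,9}
So after constraint 2: D(X) = {3,6,7,8}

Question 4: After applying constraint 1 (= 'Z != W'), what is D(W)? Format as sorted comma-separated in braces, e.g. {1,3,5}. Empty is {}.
Answer: {3,5,6,7,9}

Derivation:
Constraint 1 (Z != W) on D(Z)={4,6,10} D(W)={3,5,6,7,9}: no change
So after constraint 1: D(W) = {3,5,6,7,9}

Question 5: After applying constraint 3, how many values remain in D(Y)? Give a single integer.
Constraint 1 (Z != W) on D(Z)={4,6,10} D(W)={3,5,6,7,9}: no change
Constraint 2 (X < Y) on D(X)={3,6,7,8,9} D(Y)={3,7,9}: X {3,6,7,8,9}->{3,6,7,8}; Y {3,7,9}->{7,9}
Constraint 3 (X < Z) on D(X)={3,6,7,8} D(Z)={4,6,10}: no change
So after constraint 3: D(Y)={7,9}, size = 2

Answer: 2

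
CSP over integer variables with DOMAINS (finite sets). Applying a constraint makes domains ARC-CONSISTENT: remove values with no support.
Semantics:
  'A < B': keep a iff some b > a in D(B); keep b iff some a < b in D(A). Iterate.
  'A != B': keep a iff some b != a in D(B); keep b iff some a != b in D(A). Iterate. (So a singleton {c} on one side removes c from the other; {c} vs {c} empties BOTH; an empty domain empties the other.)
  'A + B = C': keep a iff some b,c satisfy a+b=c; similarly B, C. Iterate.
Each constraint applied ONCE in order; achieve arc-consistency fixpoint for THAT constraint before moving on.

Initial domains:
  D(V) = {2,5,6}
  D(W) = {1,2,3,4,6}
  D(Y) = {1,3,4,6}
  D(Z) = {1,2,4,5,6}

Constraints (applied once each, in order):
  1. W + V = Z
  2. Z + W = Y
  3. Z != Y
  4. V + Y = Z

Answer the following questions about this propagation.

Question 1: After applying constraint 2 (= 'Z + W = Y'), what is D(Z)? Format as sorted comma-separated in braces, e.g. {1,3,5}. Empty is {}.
Constraint 1 (W + V = Z) on D(W)={1,2,3,4,6} D(V)={2,5,6} D(Z)={1,2,4,5,6}: W {1,2,3,4,6}->{1,2,3,4}; V {2,5,6}->{2,5}; Z {1,2,4,5,6}->{4,5,6}
Constraint 2 (Z + W = Y) on D(Z)={4,5,6} D(W)={1,2,3,4} D(Y)={1,3,4,6}: Z {4,5,6}->{4,5}; W {1,2,3,4}->{1,2}; Y {1,3,4,6}->{6}
So after constraint 2: D(Z) = {4,5}

Answer: {4,5}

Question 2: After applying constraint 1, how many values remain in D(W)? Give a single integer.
Answer: 4

Derivation:
Constraint 1 (W + V = Z) on D(W)={1,2,3,4,6} D(V)={2,5,6} D(Z)={1,2,4,5,6}: W {1,2,3,4,6}->{1,2,3,4}; V {2,5,6}->{2,5}; Z {1,2,4,5,6}->{4,5,6}
So after constraint 1: D(W)={1,2,3,4}, size = 4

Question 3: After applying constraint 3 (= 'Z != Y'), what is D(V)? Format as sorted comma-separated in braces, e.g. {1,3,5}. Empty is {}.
Answer: {2,5}

Derivation:
Constraint 1 (W + V = Z) on D(W)={1,2,3,4,6} D(V)={2,5,6} D(Z)={1,2,4,5,6}: W {1,2,3,4,6}->{1,2,3,4}; V {2,5,6}->{2,5}; Z {1,2,4,5,6}->{4,5,6}
Constraint 2 (Z + W = Y) on D(Z)={4,5,6} D(W)={1,2,3,4} D(Y)={1,3,4,6}: Z {4,5,6}->{4,5}; W {1,2,3,4}->{1,2}; Y {1,3,4,6}->{6}
Constraint 3 (Z != Y) on D(Z)={4,5} D(Y)={6}: no change
So after constraint 3: D(V) = {2,5}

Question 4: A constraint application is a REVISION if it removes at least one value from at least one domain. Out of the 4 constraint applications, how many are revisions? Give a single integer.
Constraint 1 (W + V = Z) on D(W)={1,2,3,4,6} D(V)={2,5,6} D(Z)={1,2,4,5,6}: W {1,2,3,4,6}->{1,2,3,4}; V {2,5,6}->{2,5}; Z {1,2,4,5,6}->{4,5,6} => REVISION
Constraint 2 (Z + W = Y) on D(Z)={4,5,6} D(W)={1,2,3,4} D(Y)={1,3,4,6}: Z {4,5,6}->{4,5}; W {1,2,3,4}->{1,2}; Y {1,3,4,6}->{6} => REVISION
Constraint 3 (Z != Y) on D(Z)={4,5} D(Y)={6}: no change => not a revision
Constraint 4 (V + Y = Z) on D(V)={2,5} D(Y)={6} D(Z)={4,5}: V {2,5}->{}; Y {6}->{}; Z {4,5}->{} => REVISION
Total revisions = 3

Answer: 3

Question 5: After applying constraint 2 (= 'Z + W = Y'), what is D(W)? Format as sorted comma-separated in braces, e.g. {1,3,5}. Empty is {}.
Constraint 1 (W + V = Z) on D(W)={1,2,3,4,6} D(V)={2,5,6} D(Z)={1,2,4,5,6}: W {1,2,3,4,6}->{1,2,3,4}; V {2,5,6}->{2,5}; Z {1,2,4,5,6}->{4,5,6}
Constraint 2 (Z + W = Y) on D(Z)={4,5,6} D(W)={1,2,3,4} D(Y)={1,3,4,6}: Z {4,5,6}->{4,5}; W {1,2,3,4}->{1,2}; Y {1,3,4,6}->{6}
So after constraint 2: D(W) = {1,2}

Answer: {1,2}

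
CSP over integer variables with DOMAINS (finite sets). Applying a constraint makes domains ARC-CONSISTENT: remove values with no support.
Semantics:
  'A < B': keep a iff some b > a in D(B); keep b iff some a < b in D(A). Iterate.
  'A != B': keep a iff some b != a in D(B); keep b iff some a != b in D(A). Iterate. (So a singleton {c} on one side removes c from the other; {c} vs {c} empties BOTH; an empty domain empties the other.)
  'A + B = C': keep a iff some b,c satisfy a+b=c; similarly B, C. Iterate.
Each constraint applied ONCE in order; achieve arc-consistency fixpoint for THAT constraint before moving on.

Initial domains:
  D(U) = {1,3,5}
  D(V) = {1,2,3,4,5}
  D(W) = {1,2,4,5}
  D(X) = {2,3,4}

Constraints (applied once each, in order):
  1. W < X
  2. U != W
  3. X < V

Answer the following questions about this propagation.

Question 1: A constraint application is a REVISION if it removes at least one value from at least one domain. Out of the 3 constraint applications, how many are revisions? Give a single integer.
Constraint 1 (W < X) on D(W)={1,2,4,5} D(X)={2,3,4}: W {1,2,4,5}->{1,2} => REVISION
Constraint 2 (U != W) on D(U)={1,3,5} D(W)={1,2}: no change => not a revision
Constraint 3 (X < V) on D(X)={2,3,4} D(V)={1,2,3,4,5}: V {1,2,3,4,5}->{3,4,5} => REVISION
Total revisions = 2

Answer: 2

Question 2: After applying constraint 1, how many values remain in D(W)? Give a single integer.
Constraint 1 (W < X) on D(W)={1,2,4,5} D(X)={2,3,4}: W {1,2,4,5}->{1,2}
So after constraint 1: D(W)={1,2}, size = 2

Answer: 2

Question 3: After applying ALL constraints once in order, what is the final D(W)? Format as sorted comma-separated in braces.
Constraint 1 (W < X) on D(W)={1,2,4,5} D(X)={2,3,4}: W {1,2,4,5}->{1,2}
Constraint 2 (U != W) on D(U)={1,3,5} D(W)={1,2}: no change
Constraint 3 (X < V) on D(X)={2,3,4} D(V)={1,2,3,4,5}: V {1,2,3,4,5}->{3,4,5}
So after all 3 constraints: D(W) = {1,2}

Answer: {1,2}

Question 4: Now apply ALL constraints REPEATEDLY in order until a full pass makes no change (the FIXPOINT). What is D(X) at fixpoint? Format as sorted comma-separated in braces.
pass 0 (initial): D(X)={2,3,4}
pass 1: V {1,2,3,4,5}->{3,4,5}; W {1,2,4,5}->{1,2}
pass 2: no change
Fixpoint after 2 passes: D(X) = {2,3,4}

Answer: {2,3,4}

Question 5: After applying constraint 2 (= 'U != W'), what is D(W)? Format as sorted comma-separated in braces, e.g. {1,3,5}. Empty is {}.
Answer: {1,2}

Derivation:
Constraint 1 (W < X) on D(W)={1,2,4,5} D(X)={2,3,4}: W {1,2,4,5}->{1,2}
Constraint 2 (U != W) on D(U)={1,3,5} D(W)={1,2}: no change
So after constraint 2: D(W) = {1,2}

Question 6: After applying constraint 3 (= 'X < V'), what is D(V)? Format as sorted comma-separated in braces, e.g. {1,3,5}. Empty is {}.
Constraint 1 (W < X) on D(W)={1,2,4,5} D(X)={2,3,4}: W {1,2,4,5}->{1,2}
Constraint 2 (U != W) on D(U)={1,3,5} D(W)={1,2}: no change
Constraint 3 (X < V) on D(X)={2,3,4} D(V)={1,2,3,4,5}: V {1,2,3,4,5}->{3,4,5}
So after constraint 3: D(V) = {3,4,5}

Answer: {3,4,5}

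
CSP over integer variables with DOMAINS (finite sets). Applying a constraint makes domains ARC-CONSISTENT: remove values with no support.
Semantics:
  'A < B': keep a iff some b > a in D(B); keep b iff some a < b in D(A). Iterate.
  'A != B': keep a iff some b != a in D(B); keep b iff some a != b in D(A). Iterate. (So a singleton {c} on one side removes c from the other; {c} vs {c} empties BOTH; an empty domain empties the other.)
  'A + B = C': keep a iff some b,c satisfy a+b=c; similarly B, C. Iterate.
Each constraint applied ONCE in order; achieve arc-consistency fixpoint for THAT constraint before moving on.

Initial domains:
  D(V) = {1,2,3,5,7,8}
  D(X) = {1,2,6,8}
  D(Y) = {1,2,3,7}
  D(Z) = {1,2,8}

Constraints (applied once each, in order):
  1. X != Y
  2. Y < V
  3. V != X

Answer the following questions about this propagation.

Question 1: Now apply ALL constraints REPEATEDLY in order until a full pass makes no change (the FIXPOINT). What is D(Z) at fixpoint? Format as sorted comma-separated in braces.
pass 0 (initial): D(Z)={1,2,8}
pass 1: V {1,2,3,5,7,8}->{2,3,5,7,8}
pass 2: no change
Fixpoint after 2 passes: D(Z) = {1,2,8}

Answer: {1,2,8}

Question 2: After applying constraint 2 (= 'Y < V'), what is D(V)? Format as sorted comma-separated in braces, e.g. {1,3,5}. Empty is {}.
Answer: {2,3,5,7,8}

Derivation:
Constraint 1 (X != Y) on D(X)={1,2,6,8} D(Y)={1,2,3,7}: no change
Constraint 2 (Y < V) on D(Y)={1,2,3,7} D(V)={1,2,3,5,7,8}: V {1,2,3,5,7,8}->{2,3,5,7,8}
So after constraint 2: D(V) = {2,3,5,7,8}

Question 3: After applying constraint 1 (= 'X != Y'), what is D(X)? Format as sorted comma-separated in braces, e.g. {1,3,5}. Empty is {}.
Answer: {1,2,6,8}

Derivation:
Constraint 1 (X != Y) on D(X)={1,2,6,8} D(Y)={1,2,3,7}: no change
So after constraint 1: D(X) = {1,2,6,8}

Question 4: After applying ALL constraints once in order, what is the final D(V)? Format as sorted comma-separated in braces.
Constraint 1 (X != Y) on D(X)={1,2,6,8} D(Y)={1,2,3,7}: no change
Constraint 2 (Y < V) on D(Y)={1,2,3,7} D(V)={1,2,3,5,7,8}: V {1,2,3,5,7,8}->{2,3,5,7,8}
Constraint 3 (V != X) on D(V)={2,3,5,7,8} D(X)={1,2,6,8}: no change
So after all 3 constraints: D(V) = {2,3,5,7,8}

Answer: {2,3,5,7,8}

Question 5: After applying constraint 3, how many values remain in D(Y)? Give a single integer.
Answer: 4

Derivation:
Constraint 1 (X != Y) on D(X)={1,2,6,8} D(Y)={1,2,3,7}: no change
Constraint 2 (Y < V) on D(Y)={1,2,3,7} D(V)={1,2,3,5,7,8}: V {1,2,3,5,7,8}->{2,3,5,7,8}
Constraint 3 (V != X) on D(V)={2,3,5,7,8} D(X)={1,2,6,8}: no change
So after constraint 3: D(Y)={1,2,3,7}, size = 4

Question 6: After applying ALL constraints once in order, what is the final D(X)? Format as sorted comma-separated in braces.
Constraint 1 (X != Y) on D(X)={1,2,6,8} D(Y)={1,2,3,7}: no change
Constraint 2 (Y < V) on D(Y)={1,2,3,7} D(V)={1,2,3,5,7,8}: V {1,2,3,5,7,8}->{2,3,5,7,8}
Constraint 3 (V != X) on D(V)={2,3,5,7,8} D(X)={1,2,6,8}: no change
So after all 3 constraints: D(X) = {1,2,6,8}

Answer: {1,2,6,8}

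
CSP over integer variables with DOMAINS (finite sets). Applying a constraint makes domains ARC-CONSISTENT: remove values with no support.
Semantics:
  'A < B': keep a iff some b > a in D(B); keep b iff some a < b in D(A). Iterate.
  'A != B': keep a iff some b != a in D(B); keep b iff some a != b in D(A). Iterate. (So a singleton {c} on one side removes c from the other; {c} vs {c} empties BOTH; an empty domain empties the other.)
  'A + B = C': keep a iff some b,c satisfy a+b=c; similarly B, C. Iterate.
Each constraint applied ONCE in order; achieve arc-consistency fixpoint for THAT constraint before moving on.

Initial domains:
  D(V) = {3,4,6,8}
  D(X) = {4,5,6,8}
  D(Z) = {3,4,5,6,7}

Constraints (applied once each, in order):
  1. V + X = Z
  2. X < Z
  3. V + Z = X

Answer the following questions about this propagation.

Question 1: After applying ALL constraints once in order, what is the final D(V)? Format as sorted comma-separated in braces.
Constraint 1 (V + X = Z) on D(V)={3,4,6,8} D(X)={4,5,6,8} D(Z)={3,4,5,6,7}: V {3,4,6,8}->{3}; X {4,5,6,8}->{4}; Z {3,4,5,6,7}->{7}
Constraint 2 (X < Z) on D(X)={4} D(Z)={7}: no change
Constraint 3 (V + Z = X) on D(V)={3} D(Z)={7} D(X)={4}: V {3}->{}; Z {7}->{}; X {4}->{}
So after all 3 constraints: D(V) = {}

Answer: {}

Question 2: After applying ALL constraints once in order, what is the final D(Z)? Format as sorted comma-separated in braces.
Constraint 1 (V + X = Z) on D(V)={3,4,6,8} D(X)={4,5,6,8} D(Z)={3,4,5,6,7}: V {3,4,6,8}->{3}; X {4,5,6,8}->{4}; Z {3,4,5,6,7}->{7}
Constraint 2 (X < Z) on D(X)={4} D(Z)={7}: no change
Constraint 3 (V + Z = X) on D(V)={3} D(Z)={7} D(X)={4}: V {3}->{}; Z {7}->{}; X {4}->{}
So after all 3 constraints: D(Z) = {}

Answer: {}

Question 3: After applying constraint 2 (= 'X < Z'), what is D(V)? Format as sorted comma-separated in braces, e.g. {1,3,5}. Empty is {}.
Answer: {3}

Derivation:
Constraint 1 (V + X = Z) on D(V)={3,4,6,8} D(X)={4,5,6,8} D(Z)={3,4,5,6,7}: V {3,4,6,8}->{3}; X {4,5,6,8}->{4}; Z {3,4,5,6,7}->{7}
Constraint 2 (X < Z) on D(X)={4} D(Z)={7}: no change
So after constraint 2: D(V) = {3}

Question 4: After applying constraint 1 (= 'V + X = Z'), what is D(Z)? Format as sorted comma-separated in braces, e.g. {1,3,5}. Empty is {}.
Constraint 1 (V + X = Z) on D(V)={3,4,6,8} D(X)={4,5,6,8} D(Z)={3,4,5,6,7}: V {3,4,6,8}->{3}; X {4,5,6,8}->{4}; Z {3,4,5,6,7}->{7}
So after constraint 1: D(Z) = {7}

Answer: {7}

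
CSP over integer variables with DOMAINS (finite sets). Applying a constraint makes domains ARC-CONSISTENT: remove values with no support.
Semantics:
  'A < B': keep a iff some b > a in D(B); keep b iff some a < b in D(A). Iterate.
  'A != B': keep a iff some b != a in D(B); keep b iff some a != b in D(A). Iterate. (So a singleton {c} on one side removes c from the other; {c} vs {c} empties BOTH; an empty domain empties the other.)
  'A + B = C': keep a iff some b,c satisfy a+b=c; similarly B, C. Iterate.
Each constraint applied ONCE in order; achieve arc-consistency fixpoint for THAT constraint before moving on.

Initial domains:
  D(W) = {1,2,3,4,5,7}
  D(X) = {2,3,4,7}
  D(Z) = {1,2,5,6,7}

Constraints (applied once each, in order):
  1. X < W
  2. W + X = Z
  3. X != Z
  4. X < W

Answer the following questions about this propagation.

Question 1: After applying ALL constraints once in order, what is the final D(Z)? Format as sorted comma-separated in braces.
Constraint 1 (X < W) on D(X)={2,3,4,7} D(W)={1,2,3,4,5,7}: X {2,3,4,7}->{2,3,4}; W {1,2,3,4,5,7}->{3,4,5,7}
Constraint 2 (W + X = Z) on D(W)={3,4,5,7} D(X)={2,3,4} D(Z)={1,2,5,6,7}: W {3,4,5,7}->{3,4,5}; Z {1,2,5,6,7}->{5,6,7}
Constraint 3 (X != Z) on D(X)={2,3,4} D(Z)={5,6,7}: no change
Constraint 4 (X < W) on D(X)={2,3,4} D(W)={3,4,5}: no change
So after all 4 constraints: D(Z) = {5,6,7}

Answer: {5,6,7}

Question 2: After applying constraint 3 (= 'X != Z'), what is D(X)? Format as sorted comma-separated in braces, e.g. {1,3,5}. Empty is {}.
Answer: {2,3,4}

Derivation:
Constraint 1 (X < W) on D(X)={2,3,4,7} D(W)={1,2,3,4,5,7}: X {2,3,4,7}->{2,3,4}; W {1,2,3,4,5,7}->{3,4,5,7}
Constraint 2 (W + X = Z) on D(W)={3,4,5,7} D(X)={2,3,4} D(Z)={1,2,5,6,7}: W {3,4,5,7}->{3,4,5}; Z {1,2,5,6,7}->{5,6,7}
Constraint 3 (X != Z) on D(X)={2,3,4} D(Z)={5,6,7}: no change
So after constraint 3: D(X) = {2,3,4}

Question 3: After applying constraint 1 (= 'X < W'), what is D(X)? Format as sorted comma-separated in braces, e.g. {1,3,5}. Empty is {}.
Constraint 1 (X < W) on D(X)={2,3,4,7} D(W)={1,2,3,4,5,7}: X {2,3,4,7}->{2,3,4}; W {1,2,3,4,5,7}->{3,4,5,7}
So after constraint 1: D(X) = {2,3,4}

Answer: {2,3,4}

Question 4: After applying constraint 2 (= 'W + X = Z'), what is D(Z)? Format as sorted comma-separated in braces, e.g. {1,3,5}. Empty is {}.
Constraint 1 (X < W) on D(X)={2,3,4,7} D(W)={1,2,3,4,5,7}: X {2,3,4,7}->{2,3,4}; W {1,2,3,4,5,7}->{3,4,5,7}
Constraint 2 (W + X = Z) on D(W)={3,4,5,7} D(X)={2,3,4} D(Z)={1,2,5,6,7}: W {3,4,5,7}->{3,4,5}; Z {1,2,5,6,7}->{5,6,7}
So after constraint 2: D(Z) = {5,6,7}

Answer: {5,6,7}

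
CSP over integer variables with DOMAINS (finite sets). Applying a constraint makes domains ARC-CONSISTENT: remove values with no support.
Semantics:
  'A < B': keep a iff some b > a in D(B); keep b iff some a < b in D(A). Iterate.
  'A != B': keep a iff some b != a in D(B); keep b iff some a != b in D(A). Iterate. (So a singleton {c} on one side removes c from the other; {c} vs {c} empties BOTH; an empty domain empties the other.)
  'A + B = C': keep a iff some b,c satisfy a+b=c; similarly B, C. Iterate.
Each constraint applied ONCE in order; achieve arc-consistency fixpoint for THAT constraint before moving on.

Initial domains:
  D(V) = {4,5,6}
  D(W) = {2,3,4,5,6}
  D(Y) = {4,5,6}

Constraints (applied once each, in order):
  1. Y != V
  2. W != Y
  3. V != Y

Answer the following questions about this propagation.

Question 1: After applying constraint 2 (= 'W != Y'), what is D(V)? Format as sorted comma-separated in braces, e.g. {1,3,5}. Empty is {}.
Answer: {4,5,6}

Derivation:
Constraint 1 (Y != V) on D(Y)={4,5,6} D(V)={4,5,6}: no change
Constraint 2 (W != Y) on D(W)={2,3,4,5,6} D(Y)={4,5,6}: no change
So after constraint 2: D(V) = {4,5,6}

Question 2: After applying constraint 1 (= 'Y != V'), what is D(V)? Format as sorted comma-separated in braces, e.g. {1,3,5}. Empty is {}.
Constraint 1 (Y != V) on D(Y)={4,5,6} D(V)={4,5,6}: no change
So after constraint 1: D(V) = {4,5,6}

Answer: {4,5,6}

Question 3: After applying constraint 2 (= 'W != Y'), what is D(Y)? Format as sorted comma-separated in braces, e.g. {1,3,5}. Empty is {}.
Answer: {4,5,6}

Derivation:
Constraint 1 (Y != V) on D(Y)={4,5,6} D(V)={4,5,6}: no change
Constraint 2 (W != Y) on D(W)={2,3,4,5,6} D(Y)={4,5,6}: no change
So after constraint 2: D(Y) = {4,5,6}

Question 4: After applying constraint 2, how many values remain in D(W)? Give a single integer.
Answer: 5

Derivation:
Constraint 1 (Y != V) on D(Y)={4,5,6} D(V)={4,5,6}: no change
Constraint 2 (W != Y) on D(W)={2,3,4,5,6} D(Y)={4,5,6}: no change
So after constraint 2: D(W)={2,3,4,5,6}, size = 5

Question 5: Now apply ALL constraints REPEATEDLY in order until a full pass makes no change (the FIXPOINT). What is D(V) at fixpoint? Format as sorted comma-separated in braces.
pass 0 (initial): D(V)={4,5,6}
pass 1: no change
Fixpoint after 1 passes: D(V) = {4,5,6}

Answer: {4,5,6}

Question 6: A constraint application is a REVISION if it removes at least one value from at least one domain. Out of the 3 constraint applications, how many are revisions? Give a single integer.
Answer: 0

Derivation:
Constraint 1 (Y != V) on D(Y)={4,5,6} D(V)={4,5,6}: no change => not a revision
Constraint 2 (W != Y) on D(W)={2,3,4,5,6} D(Y)={4,5,6}: no change => not a revision
Constraint 3 (V != Y) on D(V)={4,5,6} D(Y)={4,5,6}: no change => not a revision
Total revisions = 0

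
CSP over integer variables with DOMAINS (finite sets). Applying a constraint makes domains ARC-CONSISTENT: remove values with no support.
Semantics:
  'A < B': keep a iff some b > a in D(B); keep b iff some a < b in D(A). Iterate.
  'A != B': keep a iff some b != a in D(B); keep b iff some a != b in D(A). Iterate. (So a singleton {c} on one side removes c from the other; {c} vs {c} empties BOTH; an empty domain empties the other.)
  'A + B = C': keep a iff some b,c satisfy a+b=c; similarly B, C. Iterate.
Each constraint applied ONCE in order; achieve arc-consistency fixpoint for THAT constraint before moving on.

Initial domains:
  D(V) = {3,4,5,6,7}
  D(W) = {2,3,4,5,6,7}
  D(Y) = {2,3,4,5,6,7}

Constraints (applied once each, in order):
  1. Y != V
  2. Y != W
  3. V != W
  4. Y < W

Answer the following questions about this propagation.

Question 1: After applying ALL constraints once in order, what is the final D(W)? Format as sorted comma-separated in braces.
Answer: {3,4,5,6,7}

Derivation:
Constraint 1 (Y != V) on D(Y)={2,3,4,5,6,7} D(V)={3,4,5,6,7}: no change
Constraint 2 (Y != W) on D(Y)={2,3,4,5,6,7} D(W)={2,3,4,5,6,7}: no change
Constraint 3 (V != W) on D(V)={3,4,5,6,7} D(W)={2,3,4,5,6,7}: no change
Constraint 4 (Y < W) on D(Y)={2,3,4,5,6,7} D(W)={2,3,4,5,6,7}: Y {2,3,4,5,6,7}->{2,3,4,5,6}; W {2,3,4,5,6,7}->{3,4,5,6,7}
So after all 4 constraints: D(W) = {3,4,5,6,7}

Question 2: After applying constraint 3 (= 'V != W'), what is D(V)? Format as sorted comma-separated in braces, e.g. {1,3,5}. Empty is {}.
Answer: {3,4,5,6,7}

Derivation:
Constraint 1 (Y != V) on D(Y)={2,3,4,5,6,7} D(V)={3,4,5,6,7}: no change
Constraint 2 (Y != W) on D(Y)={2,3,4,5,6,7} D(W)={2,3,4,5,6,7}: no change
Constraint 3 (V != W) on D(V)={3,4,5,6,7} D(W)={2,3,4,5,6,7}: no change
So after constraint 3: D(V) = {3,4,5,6,7}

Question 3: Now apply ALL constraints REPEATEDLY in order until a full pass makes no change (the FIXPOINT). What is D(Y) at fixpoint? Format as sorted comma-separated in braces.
Answer: {2,3,4,5,6}

Derivation:
pass 0 (initial): D(Y)={2,3,4,5,6,7}
pass 1: W {2,3,4,5,6,7}->{3,4,5,6,7}; Y {2,3,4,5,6,7}->{2,3,4,5,6}
pass 2: no change
Fixpoint after 2 passes: D(Y) = {2,3,4,5,6}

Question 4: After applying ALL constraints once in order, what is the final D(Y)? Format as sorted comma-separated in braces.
Constraint 1 (Y != V) on D(Y)={2,3,4,5,6,7} D(V)={3,4,5,6,7}: no change
Constraint 2 (Y != W) on D(Y)={2,3,4,5,6,7} D(W)={2,3,4,5,6,7}: no change
Constraint 3 (V != W) on D(V)={3,4,5,6,7} D(W)={2,3,4,5,6,7}: no change
Constraint 4 (Y < W) on D(Y)={2,3,4,5,6,7} D(W)={2,3,4,5,6,7}: Y {2,3,4,5,6,7}->{2,3,4,5,6}; W {2,3,4,5,6,7}->{3,4,5,6,7}
So after all 4 constraints: D(Y) = {2,3,4,5,6}

Answer: {2,3,4,5,6}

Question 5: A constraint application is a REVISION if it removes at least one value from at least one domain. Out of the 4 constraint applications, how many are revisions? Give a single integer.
Constraint 1 (Y != V) on D(Y)={2,3,4,5,6,7} D(V)={3,4,5,6,7}: no change => not a revision
Constraint 2 (Y != W) on D(Y)={2,3,4,5,6,7} D(W)={2,3,4,5,6,7}: no change => not a revision
Constraint 3 (V != W) on D(V)={3,4,5,6,7} D(W)={2,3,4,5,6,7}: no change => not a revision
Constraint 4 (Y < W) on D(Y)={2,3,4,5,6,7} D(W)={2,3,4,5,6,7}: Y {2,3,4,5,6,7}->{2,3,4,5,6}; W {2,3,4,5,6,7}->{3,4,5,6,7} => REVISION
Total revisions = 1

Answer: 1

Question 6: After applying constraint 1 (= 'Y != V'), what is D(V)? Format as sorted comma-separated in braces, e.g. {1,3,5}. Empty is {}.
Constraint 1 (Y != V) on D(Y)={2,3,4,5,6,7} D(V)={3,4,5,6,7}: no change
So after constraint 1: D(V) = {3,4,5,6,7}

Answer: {3,4,5,6,7}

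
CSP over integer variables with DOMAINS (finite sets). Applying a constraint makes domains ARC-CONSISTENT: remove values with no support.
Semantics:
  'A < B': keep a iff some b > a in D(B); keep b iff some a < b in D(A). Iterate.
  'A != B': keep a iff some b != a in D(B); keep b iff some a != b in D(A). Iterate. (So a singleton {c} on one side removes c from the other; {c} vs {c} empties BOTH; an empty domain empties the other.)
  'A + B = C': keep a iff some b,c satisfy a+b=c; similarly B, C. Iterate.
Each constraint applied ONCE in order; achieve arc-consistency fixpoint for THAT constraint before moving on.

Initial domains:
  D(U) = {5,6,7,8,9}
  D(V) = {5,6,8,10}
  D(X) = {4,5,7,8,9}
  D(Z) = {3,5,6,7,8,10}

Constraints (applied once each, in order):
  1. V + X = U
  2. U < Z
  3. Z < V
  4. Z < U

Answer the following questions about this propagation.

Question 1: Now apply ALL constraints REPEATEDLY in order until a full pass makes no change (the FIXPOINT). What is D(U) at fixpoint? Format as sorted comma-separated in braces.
pass 0 (initial): D(U)={5,6,7,8,9}
pass 1: U {5,6,7,8,9}->{}; V {5,6,8,10}->{}; X {4,5,7,8,9}->{4}; Z {3,5,6,7,8,10}->{}
pass 2: X {4}->{}
pass 3: no change
Fixpoint after 3 passes: D(U) = {}

Answer: {}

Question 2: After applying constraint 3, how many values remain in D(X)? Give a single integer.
Answer: 1

Derivation:
Constraint 1 (V + X = U) on D(V)={5,6,8,10} D(X)={4,5,7,8,9} D(U)={5,6,7,8,9}: V {5,6,8,10}->{5}; X {4,5,7,8,9}->{4}; U {5,6,7,8,9}->{9}
Constraint 2 (U < Z) on D(U)={9} D(Z)={3,5,6,7,8,10}: Z {3,5,6,7,8,10}->{10}
Constraint 3 (Z < V) on D(Z)={10} D(V)={5}: Z {10}->{}; V {5}->{}
So after constraint 3: D(X)={4}, size = 1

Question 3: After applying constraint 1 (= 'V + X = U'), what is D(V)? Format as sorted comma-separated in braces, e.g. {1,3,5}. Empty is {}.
Constraint 1 (V + X = U) on D(V)={5,6,8,10} D(X)={4,5,7,8,9} D(U)={5,6,7,8,9}: V {5,6,8,10}->{5}; X {4,5,7,8,9}->{4}; U {5,6,7,8,9}->{9}
So after constraint 1: D(V) = {5}

Answer: {5}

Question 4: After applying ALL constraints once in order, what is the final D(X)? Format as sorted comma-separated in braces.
Constraint 1 (V + X = U) on D(V)={5,6,8,10} D(X)={4,5,7,8,9} D(U)={5,6,7,8,9}: V {5,6,8,10}->{5}; X {4,5,7,8,9}->{4}; U {5,6,7,8,9}->{9}
Constraint 2 (U < Z) on D(U)={9} D(Z)={3,5,6,7,8,10}: Z {3,5,6,7,8,10}->{10}
Constraint 3 (Z < V) on D(Z)={10} D(V)={5}: Z {10}->{}; V {5}->{}
Constraint 4 (Z < U) on D(Z)={} D(U)={9}: U {9}->{}
So after all 4 constraints: D(X) = {4}

Answer: {4}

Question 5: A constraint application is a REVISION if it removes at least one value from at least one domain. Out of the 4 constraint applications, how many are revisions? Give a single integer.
Constraint 1 (V + X = U) on D(V)={5,6,8,10} D(X)={4,5,7,8,9} D(U)={5,6,7,8,9}: V {5,6,8,10}->{5}; X {4,5,7,8,9}->{4}; U {5,6,7,8,9}->{9} => REVISION
Constraint 2 (U < Z) on D(U)={9} D(Z)={3,5,6,7,8,10}: Z {3,5,6,7,8,10}->{10} => REVISION
Constraint 3 (Z < V) on D(Z)={10} D(V)={5}: Z {10}->{}; V {5}->{} => REVISION
Constraint 4 (Z < U) on D(Z)={} D(U)={9}: U {9}->{} => REVISION
Total revisions = 4

Answer: 4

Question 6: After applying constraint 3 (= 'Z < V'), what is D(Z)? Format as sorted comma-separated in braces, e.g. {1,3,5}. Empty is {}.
Answer: {}

Derivation:
Constraint 1 (V + X = U) on D(V)={5,6,8,10} D(X)={4,5,7,8,9} D(U)={5,6,7,8,9}: V {5,6,8,10}->{5}; X {4,5,7,8,9}->{4}; U {5,6,7,8,9}->{9}
Constraint 2 (U < Z) on D(U)={9} D(Z)={3,5,6,7,8,10}: Z {3,5,6,7,8,10}->{10}
Constraint 3 (Z < V) on D(Z)={10} D(V)={5}: Z {10}->{}; V {5}->{}
So after constraint 3: D(Z) = {}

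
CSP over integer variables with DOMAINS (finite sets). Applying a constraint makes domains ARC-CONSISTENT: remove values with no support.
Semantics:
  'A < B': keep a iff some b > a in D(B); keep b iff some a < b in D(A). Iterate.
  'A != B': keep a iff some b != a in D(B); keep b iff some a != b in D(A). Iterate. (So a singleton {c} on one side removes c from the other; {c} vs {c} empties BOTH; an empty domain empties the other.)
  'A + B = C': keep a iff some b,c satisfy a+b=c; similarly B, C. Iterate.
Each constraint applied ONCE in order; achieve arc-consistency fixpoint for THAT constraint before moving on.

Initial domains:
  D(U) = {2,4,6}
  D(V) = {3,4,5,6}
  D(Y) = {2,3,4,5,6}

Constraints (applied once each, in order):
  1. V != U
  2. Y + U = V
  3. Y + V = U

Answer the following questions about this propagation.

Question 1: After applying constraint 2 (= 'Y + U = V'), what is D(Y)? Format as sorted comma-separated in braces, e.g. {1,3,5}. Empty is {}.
Constraint 1 (V != U) on D(V)={3,4,5,6} D(U)={2,4,6}: no change
Constraint 2 (Y + U = V) on D(Y)={2,3,4,5,6} D(U)={2,4,6} D(V)={3,4,5,6}: Y {2,3,4,5,6}->{2,3,4}; U {2,4,6}->{2,4}; V {3,4,5,6}->{4,5,6}
So after constraint 2: D(Y) = {2,3,4}

Answer: {2,3,4}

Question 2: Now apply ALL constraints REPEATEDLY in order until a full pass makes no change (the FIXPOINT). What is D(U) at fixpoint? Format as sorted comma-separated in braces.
Answer: {}

Derivation:
pass 0 (initial): D(U)={2,4,6}
pass 1: U {2,4,6}->{}; V {3,4,5,6}->{}; Y {2,3,4,5,6}->{}
pass 2: no change
Fixpoint after 2 passes: D(U) = {}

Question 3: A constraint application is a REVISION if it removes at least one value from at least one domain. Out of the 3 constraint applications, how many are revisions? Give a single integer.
Constraint 1 (V != U) on D(V)={3,4,5,6} D(U)={2,4,6}: no change => not a revision
Constraint 2 (Y + U = V) on D(Y)={2,3,4,5,6} D(U)={2,4,6} D(V)={3,4,5,6}: Y {2,3,4,5,6}->{2,3,4}; U {2,4,6}->{2,4}; V {3,4,5,6}->{4,5,6} => REVISION
Constraint 3 (Y + V = U) on D(Y)={2,3,4} D(V)={4,5,6} D(U)={2,4}: Y {2,3,4}->{}; V {4,5,6}->{}; U {2,4}->{} => REVISION
Total revisions = 2

Answer: 2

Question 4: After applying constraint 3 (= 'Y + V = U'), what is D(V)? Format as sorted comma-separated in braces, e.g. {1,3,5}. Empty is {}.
Constraint 1 (V != U) on D(V)={3,4,5,6} D(U)={2,4,6}: no change
Constraint 2 (Y + U = V) on D(Y)={2,3,4,5,6} D(U)={2,4,6} D(V)={3,4,5,6}: Y {2,3,4,5,6}->{2,3,4}; U {2,4,6}->{2,4}; V {3,4,5,6}->{4,5,6}
Constraint 3 (Y + V = U) on D(Y)={2,3,4} D(V)={4,5,6} D(U)={2,4}: Y {2,3,4}->{}; V {4,5,6}->{}; U {2,4}->{}
So after constraint 3: D(V) = {}

Answer: {}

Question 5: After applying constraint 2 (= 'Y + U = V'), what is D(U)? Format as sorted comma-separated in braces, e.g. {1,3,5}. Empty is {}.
Constraint 1 (V != U) on D(V)={3,4,5,6} D(U)={2,4,6}: no change
Constraint 2 (Y + U = V) on D(Y)={2,3,4,5,6} D(U)={2,4,6} D(V)={3,4,5,6}: Y {2,3,4,5,6}->{2,3,4}; U {2,4,6}->{2,4}; V {3,4,5,6}->{4,5,6}
So after constraint 2: D(U) = {2,4}

Answer: {2,4}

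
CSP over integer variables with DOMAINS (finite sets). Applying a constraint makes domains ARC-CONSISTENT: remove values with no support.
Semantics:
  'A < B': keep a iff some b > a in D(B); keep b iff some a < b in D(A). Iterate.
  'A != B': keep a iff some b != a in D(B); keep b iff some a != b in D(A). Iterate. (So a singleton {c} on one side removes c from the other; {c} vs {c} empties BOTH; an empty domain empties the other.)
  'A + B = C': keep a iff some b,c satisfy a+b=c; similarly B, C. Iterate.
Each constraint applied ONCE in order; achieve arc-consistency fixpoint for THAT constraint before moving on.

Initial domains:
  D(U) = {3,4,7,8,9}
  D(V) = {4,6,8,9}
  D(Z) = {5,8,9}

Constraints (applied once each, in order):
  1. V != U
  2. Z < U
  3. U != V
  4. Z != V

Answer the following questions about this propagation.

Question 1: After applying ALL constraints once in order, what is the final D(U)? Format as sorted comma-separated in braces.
Answer: {7,8,9}

Derivation:
Constraint 1 (V != U) on D(V)={4,6,8,9} D(U)={3,4,7,8,9}: no change
Constraint 2 (Z < U) on D(Z)={5,8,9} D(U)={3,4,7,8,9}: Z {5,8,9}->{5,8}; U {3,4,7,8,9}->{7,8,9}
Constraint 3 (U != V) on D(U)={7,8,9} D(V)={4,6,8,9}: no change
Constraint 4 (Z != V) on D(Z)={5,8} D(V)={4,6,8,9}: no change
So after all 4 constraints: D(U) = {7,8,9}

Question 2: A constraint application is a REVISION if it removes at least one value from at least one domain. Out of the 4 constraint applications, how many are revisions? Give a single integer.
Answer: 1

Derivation:
Constraint 1 (V != U) on D(V)={4,6,8,9} D(U)={3,4,7,8,9}: no change => not a revision
Constraint 2 (Z < U) on D(Z)={5,8,9} D(U)={3,4,7,8,9}: Z {5,8,9}->{5,8}; U {3,4,7,8,9}->{7,8,9} => REVISION
Constraint 3 (U != V) on D(U)={7,8,9} D(V)={4,6,8,9}: no change => not a revision
Constraint 4 (Z != V) on D(Z)={5,8} D(V)={4,6,8,9}: no change => not a revision
Total revisions = 1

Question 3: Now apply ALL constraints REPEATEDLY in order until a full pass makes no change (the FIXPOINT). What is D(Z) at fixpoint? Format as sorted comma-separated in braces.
Answer: {5,8}

Derivation:
pass 0 (initial): D(Z)={5,8,9}
pass 1: U {3,4,7,8,9}->{7,8,9}; Z {5,8,9}->{5,8}
pass 2: no change
Fixpoint after 2 passes: D(Z) = {5,8}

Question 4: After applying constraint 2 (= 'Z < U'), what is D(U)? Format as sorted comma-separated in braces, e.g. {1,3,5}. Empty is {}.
Constraint 1 (V != U) on D(V)={4,6,8,9} D(U)={3,4,7,8,9}: no change
Constraint 2 (Z < U) on D(Z)={5,8,9} D(U)={3,4,7,8,9}: Z {5,8,9}->{5,8}; U {3,4,7,8,9}->{7,8,9}
So after constraint 2: D(U) = {7,8,9}

Answer: {7,8,9}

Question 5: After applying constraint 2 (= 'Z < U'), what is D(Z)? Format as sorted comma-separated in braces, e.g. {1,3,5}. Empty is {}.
Constraint 1 (V != U) on D(V)={4,6,8,9} D(U)={3,4,7,8,9}: no change
Constraint 2 (Z < U) on D(Z)={5,8,9} D(U)={3,4,7,8,9}: Z {5,8,9}->{5,8}; U {3,4,7,8,9}->{7,8,9}
So after constraint 2: D(Z) = {5,8}

Answer: {5,8}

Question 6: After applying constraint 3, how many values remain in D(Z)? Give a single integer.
Answer: 2

Derivation:
Constraint 1 (V != U) on D(V)={4,6,8,9} D(U)={3,4,7,8,9}: no change
Constraint 2 (Z < U) on D(Z)={5,8,9} D(U)={3,4,7,8,9}: Z {5,8,9}->{5,8}; U {3,4,7,8,9}->{7,8,9}
Constraint 3 (U != V) on D(U)={7,8,9} D(V)={4,6,8,9}: no change
So after constraint 3: D(Z)={5,8}, size = 2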